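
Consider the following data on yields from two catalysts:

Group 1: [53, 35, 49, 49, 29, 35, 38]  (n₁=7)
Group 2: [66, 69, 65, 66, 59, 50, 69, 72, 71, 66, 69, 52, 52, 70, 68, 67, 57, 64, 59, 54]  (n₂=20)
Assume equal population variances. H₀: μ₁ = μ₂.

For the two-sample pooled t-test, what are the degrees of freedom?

degrees of freedom = 25

df = n₁ + n₂ − 2 = 7 + 20 − 2 = 25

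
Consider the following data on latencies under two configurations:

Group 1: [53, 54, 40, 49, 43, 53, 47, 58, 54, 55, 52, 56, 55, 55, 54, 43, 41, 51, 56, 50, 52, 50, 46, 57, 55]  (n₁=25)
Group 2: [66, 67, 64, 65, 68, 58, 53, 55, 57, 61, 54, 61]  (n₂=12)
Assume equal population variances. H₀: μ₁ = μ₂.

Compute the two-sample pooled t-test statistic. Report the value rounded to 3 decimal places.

test statistic = -5.270

x̄₁=51.160, s₁=5.129, n₁=25
x̄₂=60.750, s₂=5.294, n₂=12
s_p² = [24·5.129² + 11·5.294²]/35 = 26.8460
SE = √(s_p²·(1/25+1/12)) = 1.8196
t = (51.160−60.750)/1.8196 = -5.2703
df = 35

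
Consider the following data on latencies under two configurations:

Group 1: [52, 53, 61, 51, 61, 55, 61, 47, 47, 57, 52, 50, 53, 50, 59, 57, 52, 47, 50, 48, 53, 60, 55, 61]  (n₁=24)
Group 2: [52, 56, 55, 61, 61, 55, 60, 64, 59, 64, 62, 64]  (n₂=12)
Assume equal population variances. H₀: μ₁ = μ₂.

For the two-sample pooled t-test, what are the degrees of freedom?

degrees of freedom = 34

df = n₁ + n₂ − 2 = 24 + 12 − 2 = 34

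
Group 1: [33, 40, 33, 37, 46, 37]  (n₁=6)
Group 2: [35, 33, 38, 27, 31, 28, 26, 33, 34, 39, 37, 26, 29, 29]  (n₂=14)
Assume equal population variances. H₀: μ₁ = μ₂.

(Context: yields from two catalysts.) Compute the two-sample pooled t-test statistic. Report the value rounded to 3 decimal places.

test statistic = 2.638

x̄₁=37.667, s₁=4.885, n₁=6
x̄₂=31.786, s₂=4.441, n₂=14
s_p² = [5·4.885² + 13·4.441²]/18 = 20.8717
SE = √(s_p²·(1/6+1/14)) = 2.2292
t = (37.667−31.786)/2.2292 = 2.6381
df = 18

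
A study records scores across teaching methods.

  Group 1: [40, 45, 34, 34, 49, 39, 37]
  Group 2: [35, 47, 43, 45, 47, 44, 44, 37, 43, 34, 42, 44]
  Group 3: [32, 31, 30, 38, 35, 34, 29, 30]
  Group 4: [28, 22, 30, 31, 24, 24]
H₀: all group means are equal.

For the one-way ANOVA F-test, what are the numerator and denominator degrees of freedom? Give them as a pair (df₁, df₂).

k = 4 groups, N = 33 total
df = (k−1, N−k) = (4−1, 33−4) = (3, 29)

degrees of freedom = [3, 29]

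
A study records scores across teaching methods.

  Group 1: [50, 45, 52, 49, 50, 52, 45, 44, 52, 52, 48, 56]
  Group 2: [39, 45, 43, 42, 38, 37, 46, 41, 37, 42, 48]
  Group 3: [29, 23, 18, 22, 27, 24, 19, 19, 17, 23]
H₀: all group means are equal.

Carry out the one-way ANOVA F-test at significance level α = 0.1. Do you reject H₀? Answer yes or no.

reject H₀: yes

Group means [49.58, 41.64, 22.10], grand mean 38.606
SSB = Σnᵢ(x̄ᵢ−x̄)² = 4271.517; SSW = ΣΣ(x−x̄ᵢ)² = 416.362
MSB = 4271.517/2 = 2135.7583; MSW = 416.362/30 = 13.8787
F = MSB/MSW = 153.8871
df = (2, 30)
p-value (upper-tail) = 0.00000
At α=0.1: p < α → reject H₀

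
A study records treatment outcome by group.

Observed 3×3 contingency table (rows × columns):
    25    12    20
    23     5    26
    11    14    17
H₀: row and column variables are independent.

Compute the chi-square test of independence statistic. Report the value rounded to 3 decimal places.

test statistic = 10.251

Row totals [57, 54, 42], col totals [59, 31, 63], n=153
χ² = (25−21.98)²/21.98 + (12−11.55)²/11.55 + (20−23.47)²/23.47 + (23−20.82)²/20.82 + (5−10.94)²/10.94 + (26−22.24)²/22.24 + (11−16.20)²/16.20 + (14−8.51)²/8.51 + (17−17.29)²/17.29 = 10.2507
df = 4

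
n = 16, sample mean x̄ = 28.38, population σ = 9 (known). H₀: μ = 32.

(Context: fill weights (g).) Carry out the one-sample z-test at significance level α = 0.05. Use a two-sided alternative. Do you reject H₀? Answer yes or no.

SE = σ/√n = 9/√16 = 2.2500
z = (x̄−μ₀)/SE = (28.38−32)/2.2500 = -1.6089
p-value (two-sided) = 0.10764
At α=0.05: p ≥ α → fail to reject H₀

reject H₀: no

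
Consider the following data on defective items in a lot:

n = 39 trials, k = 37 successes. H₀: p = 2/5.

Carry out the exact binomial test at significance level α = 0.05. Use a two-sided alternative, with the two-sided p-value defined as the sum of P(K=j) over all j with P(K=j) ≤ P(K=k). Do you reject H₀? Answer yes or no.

reject H₀: yes

Exact binomial: n=39, k=37, p₀=2/5=0.4000
P(X=j) = C(n,j)·p₀^j·(1−p₀)^(n−j); p = Σ P(X=j) over j with P(X=j) ≤ P(X=37)
p-value (two-sided) = 0.00000
At α=0.05: p < α → reject H₀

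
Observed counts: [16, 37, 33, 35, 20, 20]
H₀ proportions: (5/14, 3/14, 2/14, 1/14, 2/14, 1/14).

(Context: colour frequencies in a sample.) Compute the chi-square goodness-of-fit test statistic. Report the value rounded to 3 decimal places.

test statistic = 89.177

n = 161; E_i = n·p_i = [57.50, 34.50, 23.00, 11.50, 23.00, 11.50]
χ² = (16−57.50)²/57.50 + (37−34.50)²/34.50 + (33−23.00)²/23.00 + (35−11.50)²/11.50 + (20−23.00)²/23.00 + (20−11.50)²/11.50 = 89.1768
df = 5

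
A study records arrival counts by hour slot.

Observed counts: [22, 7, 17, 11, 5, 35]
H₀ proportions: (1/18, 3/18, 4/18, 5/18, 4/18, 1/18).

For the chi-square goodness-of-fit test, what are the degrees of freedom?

degrees of freedom = 5

df = k − 1 = 6 − 1 = 5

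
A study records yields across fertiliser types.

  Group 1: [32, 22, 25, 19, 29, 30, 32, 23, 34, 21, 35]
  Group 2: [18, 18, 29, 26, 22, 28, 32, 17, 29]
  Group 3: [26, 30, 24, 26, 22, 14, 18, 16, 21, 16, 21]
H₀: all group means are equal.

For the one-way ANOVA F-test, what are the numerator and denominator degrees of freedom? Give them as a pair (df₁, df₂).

k = 3 groups, N = 31 total
df = (k−1, N−k) = (3−1, 31−3) = (2, 28)

degrees of freedom = [2, 28]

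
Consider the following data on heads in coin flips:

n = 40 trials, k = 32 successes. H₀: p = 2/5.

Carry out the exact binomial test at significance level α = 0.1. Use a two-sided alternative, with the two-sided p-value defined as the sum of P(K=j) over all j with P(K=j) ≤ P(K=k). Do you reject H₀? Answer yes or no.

reject H₀: yes

Exact binomial: n=40, k=32, p₀=2/5=0.4000
P(X=j) = C(n,j)·p₀^j·(1−p₀)^(n−j); p = Σ P(X=j) over j with P(X=j) ≤ P(X=32)
p-value (two-sided) = 0.00000
At α=0.1: p < α → reject H₀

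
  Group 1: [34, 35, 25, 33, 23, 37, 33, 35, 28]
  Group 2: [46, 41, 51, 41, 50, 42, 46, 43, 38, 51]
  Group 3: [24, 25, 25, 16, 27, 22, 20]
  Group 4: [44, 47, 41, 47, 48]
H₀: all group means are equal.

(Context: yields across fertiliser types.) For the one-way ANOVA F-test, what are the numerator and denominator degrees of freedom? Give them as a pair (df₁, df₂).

k = 4 groups, N = 31 total
df = (k−1, N−k) = (4−1, 31−4) = (3, 27)

degrees of freedom = [3, 27]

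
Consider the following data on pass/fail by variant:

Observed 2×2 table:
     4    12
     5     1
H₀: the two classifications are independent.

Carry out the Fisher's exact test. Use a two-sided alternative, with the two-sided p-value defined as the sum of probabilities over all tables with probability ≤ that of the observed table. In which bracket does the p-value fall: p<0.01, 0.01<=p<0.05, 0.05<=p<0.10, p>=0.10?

Margins: r₁=16, r₂=6, c₁=9, c₂=13, n=22
p_obs = C(16,4)·C(6,5)/C(22,9); sum pmf over tables with pmf ≤ p_obs
p-value (two-sided) = 0.02308
→ bracket: 0.01<=p<0.05

p-value bracket: 0.01<=p<0.05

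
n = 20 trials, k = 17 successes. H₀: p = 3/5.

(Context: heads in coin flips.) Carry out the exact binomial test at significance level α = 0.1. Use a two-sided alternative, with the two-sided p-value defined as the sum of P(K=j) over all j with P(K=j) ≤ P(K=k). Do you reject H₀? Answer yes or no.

reject H₀: yes

Exact binomial: n=20, k=17, p₀=3/5=0.6000
P(X=j) = C(n,j)·p₀^j·(1−p₀)^(n−j); p = Σ P(X=j) over j with P(X=j) ≤ P(X=17)
p-value (two-sided) = 0.02243
At α=0.1: p < α → reject H₀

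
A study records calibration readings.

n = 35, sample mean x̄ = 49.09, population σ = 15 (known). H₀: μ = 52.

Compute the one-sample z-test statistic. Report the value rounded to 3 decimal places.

test statistic = -1.148

SE = σ/√n = 15/√35 = 2.5355
z = (x̄−μ₀)/SE = (49.09−52)/2.5355 = -1.1477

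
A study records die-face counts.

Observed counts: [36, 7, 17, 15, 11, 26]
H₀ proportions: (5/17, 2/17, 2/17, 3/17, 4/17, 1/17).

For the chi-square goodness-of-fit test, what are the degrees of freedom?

df = k − 1 = 6 − 1 = 5

degrees of freedom = 5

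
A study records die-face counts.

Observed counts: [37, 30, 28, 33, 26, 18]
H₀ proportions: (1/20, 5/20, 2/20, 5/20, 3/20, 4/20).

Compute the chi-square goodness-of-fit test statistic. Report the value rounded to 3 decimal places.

n = 172; E_i = n·p_i = [8.60, 43.00, 17.20, 43.00, 25.80, 34.40]
χ² = (37−8.60)²/8.60 + (30−43.00)²/43.00 + (28−17.20)²/17.20 + (33−43.00)²/43.00 + (26−25.80)²/25.80 + (18−34.40)²/34.40 = 114.6434
df = 5

test statistic = 114.643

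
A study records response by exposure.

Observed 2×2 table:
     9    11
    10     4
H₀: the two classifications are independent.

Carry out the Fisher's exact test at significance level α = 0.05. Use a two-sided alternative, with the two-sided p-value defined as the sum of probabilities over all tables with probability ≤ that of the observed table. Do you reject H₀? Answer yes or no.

Margins: r₁=20, r₂=14, c₁=19, c₂=15, n=34
p_obs = C(20,9)·C(14,10)/C(34,19); sum pmf over tables with pmf ≤ p_obs
p-value (two-sided) = 0.17057
At α=0.05: p ≥ α → fail to reject H₀

reject H₀: no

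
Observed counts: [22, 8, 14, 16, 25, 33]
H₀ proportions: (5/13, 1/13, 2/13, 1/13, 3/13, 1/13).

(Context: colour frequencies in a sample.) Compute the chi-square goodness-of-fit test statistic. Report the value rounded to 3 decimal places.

test statistic = 81.642

n = 118; E_i = n·p_i = [45.38, 9.08, 18.15, 9.08, 27.23, 9.08]
χ² = (22−45.38)²/45.38 + (8−9.08)²/9.08 + (14−18.15)²/18.15 + (16−9.08)²/9.08 + (25−27.23)²/27.23 + (33−9.08)²/9.08 = 81.6418
df = 5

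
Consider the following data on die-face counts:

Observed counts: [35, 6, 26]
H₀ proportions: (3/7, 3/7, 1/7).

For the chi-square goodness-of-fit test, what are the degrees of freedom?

degrees of freedom = 2

df = k − 1 = 3 − 1 = 2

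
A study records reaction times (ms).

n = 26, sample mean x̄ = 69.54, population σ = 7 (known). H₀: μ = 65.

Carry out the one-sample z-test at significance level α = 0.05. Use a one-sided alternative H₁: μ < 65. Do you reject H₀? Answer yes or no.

SE = σ/√n = 7/√26 = 1.3728
z = (x̄−μ₀)/SE = (69.54−65)/1.3728 = 3.3071
p-value (one-sided, H₁ less) = 0.99953
At α=0.05: p ≥ α → fail to reject H₀

reject H₀: no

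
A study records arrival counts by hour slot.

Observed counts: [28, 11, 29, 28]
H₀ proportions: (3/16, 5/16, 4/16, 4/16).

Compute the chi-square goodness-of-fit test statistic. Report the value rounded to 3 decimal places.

test statistic = 19.297

n = 96; E_i = n·p_i = [18.00, 30.00, 24.00, 24.00]
χ² = (28−18.00)²/18.00 + (11−30.00)²/30.00 + (29−24.00)²/24.00 + (28−24.00)²/24.00 = 19.2972
df = 3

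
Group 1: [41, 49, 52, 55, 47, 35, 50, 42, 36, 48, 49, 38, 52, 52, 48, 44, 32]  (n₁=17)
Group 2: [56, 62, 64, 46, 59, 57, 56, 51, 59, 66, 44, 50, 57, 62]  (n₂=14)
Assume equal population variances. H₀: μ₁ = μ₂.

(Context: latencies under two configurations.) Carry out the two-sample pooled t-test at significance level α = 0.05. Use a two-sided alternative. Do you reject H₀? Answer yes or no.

reject H₀: yes

x̄₁=45.294, s₁=6.844, n₁=17
x̄₂=56.357, s₂=6.559, n₂=14
s_p² = [16·6.844² + 13·6.559²]/29 = 45.1291
SE = √(s_p²·(1/17+1/14)) = 2.4245
t = (45.294−56.357)/2.4245 = -4.5630
df = 29
p-value (two-sided) = 0.00009
At α=0.05: p < α → reject H₀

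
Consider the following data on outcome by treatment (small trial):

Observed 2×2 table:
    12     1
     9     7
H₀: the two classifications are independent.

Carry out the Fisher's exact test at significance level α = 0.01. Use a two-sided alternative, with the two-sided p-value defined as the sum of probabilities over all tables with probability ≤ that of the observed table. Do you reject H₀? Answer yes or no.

reject H₀: no

Margins: r₁=13, r₂=16, c₁=21, c₂=8, n=29
p_obs = C(13,12)·C(16,9)/C(29,21); sum pmf over tables with pmf ≤ p_obs
p-value (two-sided) = 0.04434
At α=0.01: p ≥ α → fail to reject H₀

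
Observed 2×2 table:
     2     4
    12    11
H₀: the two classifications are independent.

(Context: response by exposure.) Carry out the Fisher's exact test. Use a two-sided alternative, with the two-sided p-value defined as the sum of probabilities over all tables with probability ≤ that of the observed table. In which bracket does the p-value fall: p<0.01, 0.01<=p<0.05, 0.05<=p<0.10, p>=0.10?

p-value bracket: p>=0.10

Margins: r₁=6, r₂=23, c₁=14, c₂=15, n=29
p_obs = C(6,2)·C(23,12)/C(29,14); sum pmf over tables with pmf ≤ p_obs
p-value (two-sided) = 0.65134
→ bracket: p>=0.10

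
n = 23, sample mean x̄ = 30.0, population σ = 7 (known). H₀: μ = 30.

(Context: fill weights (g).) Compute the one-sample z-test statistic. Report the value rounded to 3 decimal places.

SE = σ/√n = 7/√23 = 1.4596
z = (x̄−μ₀)/SE = (30.0−30)/1.4596 = 0.0000

test statistic = 0.000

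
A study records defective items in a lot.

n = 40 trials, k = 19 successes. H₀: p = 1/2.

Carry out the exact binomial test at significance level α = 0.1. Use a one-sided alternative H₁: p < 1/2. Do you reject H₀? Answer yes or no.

reject H₀: no

Exact binomial: n=40, k=19, p₀=1/2=0.5000
P(X≤19) from Σ C(n,i)·p₀^i·(1−p₀)^(n−i)
p-value (one-sided, H₁ less) = 0.43731
At α=0.1: p ≥ α → fail to reject H₀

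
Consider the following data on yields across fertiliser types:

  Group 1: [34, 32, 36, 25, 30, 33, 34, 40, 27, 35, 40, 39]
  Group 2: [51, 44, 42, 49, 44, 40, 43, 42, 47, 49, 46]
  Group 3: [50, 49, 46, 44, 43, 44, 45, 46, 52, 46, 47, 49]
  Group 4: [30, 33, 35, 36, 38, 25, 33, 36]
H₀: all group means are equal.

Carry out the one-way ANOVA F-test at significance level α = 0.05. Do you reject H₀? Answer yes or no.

Group means [33.75, 45.18, 46.75, 33.25], grand mean 40.209
SSB = Σnᵢ(x̄ᵢ−x̄)² = 1673.480; SSW = ΣΣ(x−x̄ᵢ)² = 575.636
MSB = 1673.480/3 = 557.8266; MSW = 575.636/39 = 14.7599
F = MSB/MSW = 37.7934
df = (3, 39)
p-value (upper-tail) = 0.00000
At α=0.05: p < α → reject H₀

reject H₀: yes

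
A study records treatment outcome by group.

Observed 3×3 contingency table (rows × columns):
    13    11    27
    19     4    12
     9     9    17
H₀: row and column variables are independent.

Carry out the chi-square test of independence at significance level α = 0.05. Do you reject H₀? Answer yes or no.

Row totals [51, 35, 35], col totals [41, 24, 56], n=121
χ² = (13−17.28)²/17.28 + (11−10.12)²/10.12 + (27−23.60)²/23.60 + (19−11.86)²/11.86 + (4−6.94)²/6.94 + (12−16.20)²/16.20 + (9−11.86)²/11.86 + (9−6.94)²/6.94 + (17−16.20)²/16.20 = 9.6001
df = 4
p-value (upper-tail) = 0.04773
At α=0.05: p < α → reject H₀

reject H₀: yes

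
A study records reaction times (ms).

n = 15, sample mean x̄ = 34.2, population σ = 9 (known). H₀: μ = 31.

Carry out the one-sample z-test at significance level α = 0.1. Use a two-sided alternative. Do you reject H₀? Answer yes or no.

reject H₀: no

SE = σ/√n = 9/√15 = 2.3238
z = (x̄−μ₀)/SE = (34.2−31)/2.3238 = 1.3771
p-value (two-sided) = 0.16849
At α=0.1: p ≥ α → fail to reject H₀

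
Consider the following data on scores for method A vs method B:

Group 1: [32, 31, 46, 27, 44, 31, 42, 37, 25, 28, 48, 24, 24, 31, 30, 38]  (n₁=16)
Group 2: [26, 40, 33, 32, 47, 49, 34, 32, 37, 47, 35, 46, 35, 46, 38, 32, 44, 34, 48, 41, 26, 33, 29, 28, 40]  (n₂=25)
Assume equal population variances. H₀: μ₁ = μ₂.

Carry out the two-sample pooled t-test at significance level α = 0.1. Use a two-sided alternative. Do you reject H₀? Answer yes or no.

reject H₀: no

x̄₁=33.625, s₁=7.915, n₁=16
x̄₂=37.280, s₂=7.156, n₂=25
s_p² = [15·7.915² + 24·7.156²]/39 = 55.6100
SE = √(s_p²·(1/16+1/25)) = 2.3875
t = (33.625−37.280)/2.3875 = -1.5309
df = 39
p-value (two-sided) = 0.13386
At α=0.1: p ≥ α → fail to reject H₀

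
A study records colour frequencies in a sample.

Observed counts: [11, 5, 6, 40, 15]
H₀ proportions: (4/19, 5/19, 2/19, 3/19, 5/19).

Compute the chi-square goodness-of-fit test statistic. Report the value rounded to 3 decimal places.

test statistic = 78.845

n = 77; E_i = n·p_i = [16.21, 20.26, 8.11, 12.16, 20.26]
χ² = (11−16.21)²/16.21 + (5−20.26)²/20.26 + (6−8.11)²/8.11 + (40−12.16)²/12.16 + (15−20.26)²/20.26 = 78.8452
df = 4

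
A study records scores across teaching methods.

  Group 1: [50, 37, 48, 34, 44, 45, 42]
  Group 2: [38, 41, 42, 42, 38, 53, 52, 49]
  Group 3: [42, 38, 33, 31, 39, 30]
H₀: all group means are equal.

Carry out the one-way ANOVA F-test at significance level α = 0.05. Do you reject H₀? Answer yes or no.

reject H₀: yes

Group means [42.86, 44.38, 35.50], grand mean 41.333
SSB = Σnᵢ(x̄ᵢ−x̄)² = 294.435; SSW = ΣΣ(x−x̄ᵢ)² = 572.232
MSB = 294.435/2 = 147.2173; MSW = 572.232/18 = 31.7907
F = MSB/MSW = 4.6308
df = (2, 18)
p-value (upper-tail) = 0.02385
At α=0.05: p < α → reject H₀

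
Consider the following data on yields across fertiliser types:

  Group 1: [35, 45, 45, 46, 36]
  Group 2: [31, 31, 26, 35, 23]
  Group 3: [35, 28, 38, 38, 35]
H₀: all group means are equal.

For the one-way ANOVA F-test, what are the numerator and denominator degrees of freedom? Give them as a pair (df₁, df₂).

k = 3 groups, N = 15 total
df = (k−1, N−k) = (3−1, 15−3) = (2, 12)

degrees of freedom = [2, 12]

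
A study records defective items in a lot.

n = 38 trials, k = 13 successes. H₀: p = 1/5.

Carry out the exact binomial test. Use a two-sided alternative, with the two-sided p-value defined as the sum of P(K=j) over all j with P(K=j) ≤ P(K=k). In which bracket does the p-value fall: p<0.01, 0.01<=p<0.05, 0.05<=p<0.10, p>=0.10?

p-value bracket: 0.01<=p<0.05

Exact binomial: n=38, k=13, p₀=1/5=0.2000
P(X=j) = C(n,j)·p₀^j·(1−p₀)^(n−j); p = Σ P(X=j) over j with P(X=j) ≤ P(X=13)
p-value (two-sided) = 0.04010
→ bracket: 0.01<=p<0.05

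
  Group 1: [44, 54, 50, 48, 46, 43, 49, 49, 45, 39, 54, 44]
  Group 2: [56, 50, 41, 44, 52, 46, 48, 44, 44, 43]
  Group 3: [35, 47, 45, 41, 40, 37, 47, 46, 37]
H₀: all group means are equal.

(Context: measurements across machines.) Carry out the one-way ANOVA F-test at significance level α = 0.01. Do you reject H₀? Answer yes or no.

reject H₀: no

Group means [47.08, 46.80, 41.67], grand mean 45.419
SSB = Σnᵢ(x̄ᵢ−x̄)² = 179.032; SSW = ΣΣ(x−x̄ᵢ)² = 592.517
MSB = 179.032/2 = 89.5159; MSW = 592.517/28 = 21.1613
F = MSB/MSW = 4.2302
df = (2, 28)
p-value (upper-tail) = 0.02482
At α=0.01: p ≥ α → fail to reject H₀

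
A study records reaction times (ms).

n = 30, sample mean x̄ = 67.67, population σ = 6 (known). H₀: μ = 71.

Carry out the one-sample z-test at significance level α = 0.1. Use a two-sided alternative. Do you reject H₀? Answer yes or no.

SE = σ/√n = 6/√30 = 1.0954
z = (x̄−μ₀)/SE = (67.67−71)/1.0954 = -3.0399
p-value (two-sided) = 0.00237
At α=0.1: p < α → reject H₀

reject H₀: yes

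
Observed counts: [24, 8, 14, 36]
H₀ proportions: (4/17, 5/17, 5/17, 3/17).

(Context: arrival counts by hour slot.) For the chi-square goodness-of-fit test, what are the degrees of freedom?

df = k − 1 = 4 − 1 = 3

degrees of freedom = 3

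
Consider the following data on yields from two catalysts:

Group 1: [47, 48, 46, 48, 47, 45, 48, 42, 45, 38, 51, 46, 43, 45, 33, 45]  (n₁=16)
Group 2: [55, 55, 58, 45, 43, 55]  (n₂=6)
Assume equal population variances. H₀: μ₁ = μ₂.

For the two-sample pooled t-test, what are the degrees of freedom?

degrees of freedom = 20

df = n₁ + n₂ − 2 = 16 + 6 − 2 = 20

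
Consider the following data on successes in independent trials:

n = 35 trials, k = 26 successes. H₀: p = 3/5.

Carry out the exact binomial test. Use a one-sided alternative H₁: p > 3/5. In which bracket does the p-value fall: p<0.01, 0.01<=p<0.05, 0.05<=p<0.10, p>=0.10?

p-value bracket: 0.05<=p<0.10

Exact binomial: n=35, k=26, p₀=3/5=0.6000
P(X≥26) from Σ C(n,i)·p₀^i·(1−p₀)^(n−i)
p-value (one-sided, H₁ greater) = 0.05753
→ bracket: 0.05<=p<0.10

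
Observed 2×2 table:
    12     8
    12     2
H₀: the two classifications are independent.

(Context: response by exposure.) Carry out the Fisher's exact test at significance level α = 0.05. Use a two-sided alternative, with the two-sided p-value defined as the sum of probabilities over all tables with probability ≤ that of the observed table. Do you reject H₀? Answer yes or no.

Margins: r₁=20, r₂=14, c₁=24, c₂=10, n=34
p_obs = C(20,12)·C(14,12)/C(34,24); sum pmf over tables with pmf ≤ p_obs
p-value (two-sided) = 0.14126
At α=0.05: p ≥ α → fail to reject H₀

reject H₀: no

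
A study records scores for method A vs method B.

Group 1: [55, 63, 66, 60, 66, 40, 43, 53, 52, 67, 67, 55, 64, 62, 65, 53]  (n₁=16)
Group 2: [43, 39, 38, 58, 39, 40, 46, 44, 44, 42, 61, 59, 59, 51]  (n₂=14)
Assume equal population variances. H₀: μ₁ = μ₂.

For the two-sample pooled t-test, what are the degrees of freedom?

degrees of freedom = 28

df = n₁ + n₂ − 2 = 16 + 14 − 2 = 28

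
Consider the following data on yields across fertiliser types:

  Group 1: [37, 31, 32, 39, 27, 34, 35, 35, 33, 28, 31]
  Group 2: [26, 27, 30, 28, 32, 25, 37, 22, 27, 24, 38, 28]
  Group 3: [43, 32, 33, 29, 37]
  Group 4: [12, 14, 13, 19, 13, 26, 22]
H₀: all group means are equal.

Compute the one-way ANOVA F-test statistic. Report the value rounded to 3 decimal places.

test statistic = 20.148

Group means [32.91, 28.67, 34.80, 17.00], grand mean 28.543
SSB = Σnᵢ(x̄ᵢ−x̄)² = 1338.310; SSW = ΣΣ(x−x̄ᵢ)² = 686.376
MSB = 1338.310/3 = 446.1033; MSW = 686.376/31 = 22.1412
F = MSB/MSW = 20.1482
df = (3, 31)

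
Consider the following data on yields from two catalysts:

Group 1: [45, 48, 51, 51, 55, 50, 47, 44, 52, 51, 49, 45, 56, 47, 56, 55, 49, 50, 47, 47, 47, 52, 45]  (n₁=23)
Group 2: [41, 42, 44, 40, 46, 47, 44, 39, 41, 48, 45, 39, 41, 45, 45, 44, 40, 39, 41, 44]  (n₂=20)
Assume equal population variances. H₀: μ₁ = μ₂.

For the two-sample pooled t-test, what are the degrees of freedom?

df = n₁ + n₂ − 2 = 23 + 20 − 2 = 41

degrees of freedom = 41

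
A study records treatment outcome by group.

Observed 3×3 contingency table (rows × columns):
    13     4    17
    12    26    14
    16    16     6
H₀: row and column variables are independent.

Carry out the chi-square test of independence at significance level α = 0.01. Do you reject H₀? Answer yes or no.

Row totals [34, 52, 38], col totals [41, 46, 37], n=124
χ² = (13−11.24)²/11.24 + (4−12.61)²/12.61 + (17−10.15)²/10.15 + (12−17.19)²/17.19 + (26−19.29)²/19.29 + (14−15.52)²/15.52 + (16−12.56)²/12.56 + (16−14.10)²/14.10 + (6−11.34)²/11.34 = 18.5487
df = 4
p-value (upper-tail) = 0.00096
At α=0.01: p < α → reject H₀

reject H₀: yes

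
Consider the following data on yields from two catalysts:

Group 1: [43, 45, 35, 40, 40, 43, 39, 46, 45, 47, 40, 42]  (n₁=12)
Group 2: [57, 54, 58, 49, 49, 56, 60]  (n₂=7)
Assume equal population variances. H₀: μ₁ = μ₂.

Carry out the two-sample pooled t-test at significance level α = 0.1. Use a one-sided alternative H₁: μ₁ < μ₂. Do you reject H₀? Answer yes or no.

x̄₁=42.083, s₁=3.450, n₁=12
x̄₂=54.714, s₂=4.309, n₂=7
s_p² = [11·3.450² + 6·4.309²]/17 = 14.2556
SE = √(s_p²·(1/12+1/7)) = 1.7957
t = (42.083−54.714)/1.7957 = -7.0341
df = 17
p-value (one-sided, H₁ less) = 0.00000
At α=0.1: p < α → reject H₀

reject H₀: yes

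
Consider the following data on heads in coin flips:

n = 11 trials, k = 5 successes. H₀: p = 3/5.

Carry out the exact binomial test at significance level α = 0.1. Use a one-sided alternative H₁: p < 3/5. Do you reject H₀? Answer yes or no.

Exact binomial: n=11, k=5, p₀=3/5=0.6000
P(X≤5) from Σ C(n,i)·p₀^i·(1−p₀)^(n−i)
p-value (one-sided, H₁ less) = 0.24650
At α=0.1: p ≥ α → fail to reject H₀

reject H₀: no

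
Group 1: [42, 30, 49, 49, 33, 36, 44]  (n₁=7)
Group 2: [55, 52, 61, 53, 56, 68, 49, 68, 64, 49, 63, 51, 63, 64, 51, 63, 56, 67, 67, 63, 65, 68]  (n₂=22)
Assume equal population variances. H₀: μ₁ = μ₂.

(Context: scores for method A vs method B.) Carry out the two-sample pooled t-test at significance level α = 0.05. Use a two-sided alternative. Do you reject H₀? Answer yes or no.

reject H₀: yes

x̄₁=40.429, s₁=7.591, n₁=7
x̄₂=59.818, s₂=6.752, n₂=22
s_p² = [6·7.591² + 21·6.752²]/27 = 48.2588
SE = √(s_p²·(1/7+1/22)) = 3.0146
t = (40.429−59.818)/3.0146 = -6.4319
df = 27
p-value (two-sided) = 0.00000
At α=0.05: p < α → reject H₀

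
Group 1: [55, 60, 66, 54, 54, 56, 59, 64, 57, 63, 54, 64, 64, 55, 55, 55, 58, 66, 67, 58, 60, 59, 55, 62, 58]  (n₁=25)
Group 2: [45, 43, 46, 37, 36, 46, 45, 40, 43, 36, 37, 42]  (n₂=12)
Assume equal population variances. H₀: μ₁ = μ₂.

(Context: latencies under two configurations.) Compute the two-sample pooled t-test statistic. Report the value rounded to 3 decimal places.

x̄₁=59.120, s₁=4.256, n₁=25
x̄₂=41.333, s₂=3.962, n₂=12
s_p² = [24·4.256² + 11·3.962²]/35 = 17.3516
SE = √(s_p²·(1/25+1/12)) = 1.4629
t = (59.120−41.333)/1.4629 = 12.1586
df = 35

test statistic = 12.159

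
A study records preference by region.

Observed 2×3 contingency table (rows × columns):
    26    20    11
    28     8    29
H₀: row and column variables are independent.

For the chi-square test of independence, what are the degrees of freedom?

df = (r−1)(c−1) = (2−1)·(3−1) = 2

degrees of freedom = 2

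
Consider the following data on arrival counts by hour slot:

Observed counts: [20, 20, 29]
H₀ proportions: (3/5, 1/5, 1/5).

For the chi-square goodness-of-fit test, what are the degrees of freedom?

degrees of freedom = 2

df = k − 1 = 3 − 1 = 2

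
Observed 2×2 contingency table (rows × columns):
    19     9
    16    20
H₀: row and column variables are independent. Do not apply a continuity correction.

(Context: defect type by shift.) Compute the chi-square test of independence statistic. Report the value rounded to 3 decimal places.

Row totals [28, 36], col totals [35, 29], n=64
χ² = (19−15.31)²/15.31 + (9−12.69)²/12.69 + (16−19.69)²/19.69 + (20−16.31)²/16.31 = 3.4840
df = 1

test statistic = 3.484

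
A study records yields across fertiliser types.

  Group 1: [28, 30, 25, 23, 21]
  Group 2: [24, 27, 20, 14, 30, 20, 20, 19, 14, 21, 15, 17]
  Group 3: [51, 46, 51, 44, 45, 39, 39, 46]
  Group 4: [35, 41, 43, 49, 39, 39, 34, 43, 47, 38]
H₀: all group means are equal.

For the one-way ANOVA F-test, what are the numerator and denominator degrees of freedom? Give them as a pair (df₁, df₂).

degrees of freedom = [3, 31]

k = 4 groups, N = 35 total
df = (k−1, N−k) = (4−1, 35−4) = (3, 31)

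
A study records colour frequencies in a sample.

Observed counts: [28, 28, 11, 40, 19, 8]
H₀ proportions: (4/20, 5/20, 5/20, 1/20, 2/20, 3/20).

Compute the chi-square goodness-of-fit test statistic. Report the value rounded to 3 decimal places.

n = 134; E_i = n·p_i = [26.80, 33.50, 33.50, 6.70, 13.40, 20.10]
χ² = (28−26.80)²/26.80 + (28−33.50)²/33.50 + (11−33.50)²/33.50 + (40−6.70)²/6.70 + (19−13.40)²/13.40 + (8−20.10)²/20.10 = 191.1990
df = 5

test statistic = 191.199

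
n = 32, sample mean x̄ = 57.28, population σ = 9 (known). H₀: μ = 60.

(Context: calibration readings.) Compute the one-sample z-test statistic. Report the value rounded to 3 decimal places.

test statistic = -1.710

SE = σ/√n = 9/√32 = 1.5910
z = (x̄−μ₀)/SE = (57.28−60)/1.5910 = -1.7096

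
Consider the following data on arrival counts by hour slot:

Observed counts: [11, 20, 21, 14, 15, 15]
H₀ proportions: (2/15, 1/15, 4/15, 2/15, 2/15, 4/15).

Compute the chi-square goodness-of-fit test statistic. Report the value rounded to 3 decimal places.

test statistic = 34.859

n = 96; E_i = n·p_i = [12.80, 6.40, 25.60, 12.80, 12.80, 25.60]
χ² = (11−12.80)²/12.80 + (20−6.40)²/6.40 + (21−25.60)²/25.60 + (14−12.80)²/12.80 + (15−12.80)²/12.80 + (15−25.60)²/25.60 = 34.8594
df = 5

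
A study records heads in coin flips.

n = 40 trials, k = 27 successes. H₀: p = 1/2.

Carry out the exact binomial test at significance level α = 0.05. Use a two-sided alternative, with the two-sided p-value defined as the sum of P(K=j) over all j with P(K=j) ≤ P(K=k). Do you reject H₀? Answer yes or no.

reject H₀: yes

Exact binomial: n=40, k=27, p₀=1/2=0.5000
P(X=j) = C(n,j)·p₀^j·(1−p₀)^(n−j); p = Σ P(X=j) over j with P(X=j) ≤ P(X=27)
p-value (two-sided) = 0.03848
At α=0.05: p < α → reject H₀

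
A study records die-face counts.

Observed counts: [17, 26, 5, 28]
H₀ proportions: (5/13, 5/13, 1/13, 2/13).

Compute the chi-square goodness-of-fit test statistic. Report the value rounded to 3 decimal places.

n = 76; E_i = n·p_i = [29.23, 29.23, 5.85, 11.69]
χ² = (17−29.23)²/29.23 + (26−29.23)²/29.23 + (5−5.85)²/5.85 + (28−11.69)²/11.69 = 28.3421
df = 3

test statistic = 28.342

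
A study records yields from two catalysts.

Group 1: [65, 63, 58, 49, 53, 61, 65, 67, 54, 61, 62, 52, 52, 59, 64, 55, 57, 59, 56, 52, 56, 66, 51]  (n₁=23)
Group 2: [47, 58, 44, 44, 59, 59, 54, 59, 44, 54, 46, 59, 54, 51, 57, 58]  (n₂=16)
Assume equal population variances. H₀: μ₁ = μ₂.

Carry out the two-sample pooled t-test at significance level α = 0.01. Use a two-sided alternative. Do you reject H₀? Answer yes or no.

x̄₁=58.130, s₁=5.379, n₁=23
x̄₂=52.938, s₂=6.027, n₂=16
s_p² = [22·5.379² + 15·6.027²]/37 = 31.9337
SE = √(s_p²·(1/23+1/16)) = 1.8396
t = (58.130−52.938)/1.8396 = 2.8228
df = 37
p-value (two-sided) = 0.00762
At α=0.01: p < α → reject H₀

reject H₀: yes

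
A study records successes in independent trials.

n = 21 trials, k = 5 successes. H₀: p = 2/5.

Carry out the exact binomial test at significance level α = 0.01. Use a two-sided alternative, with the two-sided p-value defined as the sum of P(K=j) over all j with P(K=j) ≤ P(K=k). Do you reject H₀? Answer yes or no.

reject H₀: no

Exact binomial: n=21, k=5, p₀=2/5=0.4000
P(X=j) = C(n,j)·p₀^j·(1−p₀)^(n−j); p = Σ P(X=j) over j with P(X=j) ≤ P(X=5)
p-value (two-sided) = 0.18066
At α=0.01: p ≥ α → fail to reject H₀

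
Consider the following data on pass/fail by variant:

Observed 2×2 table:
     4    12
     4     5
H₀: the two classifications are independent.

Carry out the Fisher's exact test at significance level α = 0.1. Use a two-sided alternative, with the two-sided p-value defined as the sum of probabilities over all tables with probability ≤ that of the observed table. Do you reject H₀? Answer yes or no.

reject H₀: no

Margins: r₁=16, r₂=9, c₁=8, c₂=17, n=25
p_obs = C(16,4)·C(9,4)/C(25,8); sum pmf over tables with pmf ≤ p_obs
p-value (two-sided) = 0.39422
At α=0.1: p ≥ α → fail to reject H₀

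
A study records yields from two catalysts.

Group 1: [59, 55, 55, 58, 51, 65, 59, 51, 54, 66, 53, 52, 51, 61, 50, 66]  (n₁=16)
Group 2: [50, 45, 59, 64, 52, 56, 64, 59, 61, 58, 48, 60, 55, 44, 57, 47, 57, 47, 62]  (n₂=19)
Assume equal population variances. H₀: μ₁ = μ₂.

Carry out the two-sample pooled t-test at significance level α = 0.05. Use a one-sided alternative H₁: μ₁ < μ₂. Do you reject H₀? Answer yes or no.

reject H₀: no

x̄₁=56.625, s₁=5.560, n₁=16
x̄₂=55.000, s₂=6.472, n₂=19
s_p² = [15·5.560² + 18·6.472²]/33 = 36.9015
SE = √(s_p²·(1/16+1/19)) = 2.0612
t = (56.625−55.000)/2.0612 = 0.7884
df = 33
p-value (one-sided, H₁ less) = 0.78195
At α=0.05: p ≥ α → fail to reject H₀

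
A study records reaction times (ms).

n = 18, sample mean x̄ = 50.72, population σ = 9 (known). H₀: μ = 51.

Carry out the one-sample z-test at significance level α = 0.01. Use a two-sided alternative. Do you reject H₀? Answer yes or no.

reject H₀: no

SE = σ/√n = 9/√18 = 2.1213
z = (x̄−μ₀)/SE = (50.72−51)/2.1213 = -0.1320
p-value (two-sided) = 0.89499
At α=0.01: p ≥ α → fail to reject H₀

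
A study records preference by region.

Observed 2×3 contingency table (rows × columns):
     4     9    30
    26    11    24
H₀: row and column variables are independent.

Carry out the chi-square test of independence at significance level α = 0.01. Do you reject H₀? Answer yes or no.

Row totals [43, 61], col totals [30, 20, 54], n=104
χ² = (4−12.40)²/12.40 + (9−8.27)²/8.27 + (30−22.33)²/22.33 + (26−17.60)²/17.60 + (11−11.73)²/11.73 + (24−31.67)²/31.67 = 14.3134
df = 2
p-value (upper-tail) = 0.00078
At α=0.01: p < α → reject H₀

reject H₀: yes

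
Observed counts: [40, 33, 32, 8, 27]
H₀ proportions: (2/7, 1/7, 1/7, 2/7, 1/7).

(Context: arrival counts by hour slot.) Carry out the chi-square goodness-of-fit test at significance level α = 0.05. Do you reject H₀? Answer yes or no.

n = 140; E_i = n·p_i = [40.00, 20.00, 20.00, 40.00, 20.00]
χ² = (40−40.00)²/40.00 + (33−20.00)²/20.00 + (32−20.00)²/20.00 + (8−40.00)²/40.00 + (27−20.00)²/20.00 = 43.7000
df = 4
p-value (upper-tail) = 0.00000
At α=0.05: p < α → reject H₀

reject H₀: yes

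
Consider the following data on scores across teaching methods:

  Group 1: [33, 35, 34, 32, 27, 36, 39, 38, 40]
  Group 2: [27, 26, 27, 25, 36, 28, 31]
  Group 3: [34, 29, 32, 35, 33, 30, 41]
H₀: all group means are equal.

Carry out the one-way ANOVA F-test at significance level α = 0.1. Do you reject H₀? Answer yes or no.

Group means [34.89, 28.57, 33.43], grand mean 32.522
SSB = Σnᵢ(x̄ᵢ−x̄)² = 165.422; SSW = ΣΣ(x−x̄ᵢ)² = 308.317
MSB = 165.422/2 = 82.7108; MSW = 308.317/20 = 15.4159
F = MSB/MSW = 5.3653
df = (2, 20)
p-value (upper-tail) = 0.01363
At α=0.1: p < α → reject H₀

reject H₀: yes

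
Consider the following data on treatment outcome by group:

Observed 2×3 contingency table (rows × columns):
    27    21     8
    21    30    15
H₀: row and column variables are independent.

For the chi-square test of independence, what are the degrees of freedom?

degrees of freedom = 2

df = (r−1)(c−1) = (2−1)·(3−1) = 2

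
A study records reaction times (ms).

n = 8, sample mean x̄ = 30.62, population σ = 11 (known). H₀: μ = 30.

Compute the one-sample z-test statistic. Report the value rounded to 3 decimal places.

test statistic = 0.159

SE = σ/√n = 11/√8 = 3.8891
z = (x̄−μ₀)/SE = (30.62−30)/3.8891 = 0.1594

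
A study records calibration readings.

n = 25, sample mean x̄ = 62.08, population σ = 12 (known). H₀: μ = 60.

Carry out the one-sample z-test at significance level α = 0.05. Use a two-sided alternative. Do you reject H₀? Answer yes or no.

SE = σ/√n = 12/√25 = 2.4000
z = (x̄−μ₀)/SE = (62.08−60)/2.4000 = 0.8667
p-value (two-sided) = 0.38612
At α=0.05: p ≥ α → fail to reject H₀

reject H₀: no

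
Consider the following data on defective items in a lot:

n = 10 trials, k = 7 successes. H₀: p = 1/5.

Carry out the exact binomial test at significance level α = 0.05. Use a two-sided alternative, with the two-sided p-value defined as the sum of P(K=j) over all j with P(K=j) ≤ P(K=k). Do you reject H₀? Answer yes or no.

reject H₀: yes

Exact binomial: n=10, k=7, p₀=1/5=0.2000
P(X=j) = C(n,j)·p₀^j·(1−p₀)^(n−j); p = Σ P(X=j) over j with P(X=j) ≤ P(X=7)
p-value (two-sided) = 0.00086
At α=0.05: p < α → reject H₀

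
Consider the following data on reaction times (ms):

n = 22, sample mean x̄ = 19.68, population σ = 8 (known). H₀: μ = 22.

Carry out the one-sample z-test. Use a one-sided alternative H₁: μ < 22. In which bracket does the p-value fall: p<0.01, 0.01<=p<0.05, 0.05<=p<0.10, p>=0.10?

p-value bracket: 0.05<=p<0.10

SE = σ/√n = 8/√22 = 1.7056
z = (x̄−μ₀)/SE = (19.68−22)/1.7056 = -1.3602
p-value (one-sided, H₁ less) = 0.08688
→ bracket: 0.05<=p<0.10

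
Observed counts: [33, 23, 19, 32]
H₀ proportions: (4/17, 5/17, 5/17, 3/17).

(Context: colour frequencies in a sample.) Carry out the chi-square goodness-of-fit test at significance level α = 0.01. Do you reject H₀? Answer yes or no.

reject H₀: yes

n = 107; E_i = n·p_i = [25.18, 31.47, 31.47, 18.88]
χ² = (33−25.18)²/25.18 + (23−31.47)²/31.47 + (19−31.47)²/31.47 + (32−18.88)²/18.88 = 18.7656
df = 3
p-value (upper-tail) = 0.00031
At α=0.01: p < α → reject H₀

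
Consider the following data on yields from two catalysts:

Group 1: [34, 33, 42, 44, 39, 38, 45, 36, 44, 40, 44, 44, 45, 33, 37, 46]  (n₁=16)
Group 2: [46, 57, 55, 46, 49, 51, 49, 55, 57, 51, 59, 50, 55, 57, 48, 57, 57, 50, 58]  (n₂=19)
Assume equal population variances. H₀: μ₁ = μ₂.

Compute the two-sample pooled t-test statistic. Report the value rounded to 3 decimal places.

x̄₁=40.250, s₁=4.597, n₁=16
x̄₂=53.000, s₂=4.308, n₂=19
s_p² = [15·4.597² + 18·4.308²]/33 = 19.7273
SE = √(s_p²·(1/16+1/19)) = 1.5071
t = (40.250−53.000)/1.5071 = -8.4602
df = 33

test statistic = -8.460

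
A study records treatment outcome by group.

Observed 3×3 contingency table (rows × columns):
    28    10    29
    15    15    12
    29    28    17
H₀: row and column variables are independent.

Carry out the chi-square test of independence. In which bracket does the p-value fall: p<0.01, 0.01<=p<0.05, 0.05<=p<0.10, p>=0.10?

Row totals [67, 42, 74], col totals [72, 53, 58], n=183
χ² = (28−26.36)²/26.36 + (10−19.40)²/19.40 + (29−21.23)²/21.23 + (15−16.52)²/16.52 + (15−12.16)²/12.16 + (12−13.31)²/13.31 + (29−29.11)²/29.11 + (28−21.43)²/21.43 + (17−23.45)²/23.45 = 12.2196
df = 4
p-value (upper-tail) = 0.01579
→ bracket: 0.01<=p<0.05

p-value bracket: 0.01<=p<0.05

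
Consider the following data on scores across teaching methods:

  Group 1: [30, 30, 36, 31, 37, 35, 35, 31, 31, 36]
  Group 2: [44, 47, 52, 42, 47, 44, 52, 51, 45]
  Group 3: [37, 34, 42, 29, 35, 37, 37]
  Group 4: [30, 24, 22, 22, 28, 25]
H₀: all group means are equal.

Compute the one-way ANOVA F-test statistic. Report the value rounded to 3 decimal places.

Group means [33.20, 47.11, 35.86, 25.17], grand mean 36.188
SSB = Σnᵢ(x̄ᵢ−x̄)² = 1892.696; SSW = ΣΣ(x−x̄ᵢ)² = 330.179
MSB = 1892.696/3 = 630.8985; MSW = 330.179/28 = 11.7921
F = MSB/MSW = 53.5017
df = (3, 28)

test statistic = 53.502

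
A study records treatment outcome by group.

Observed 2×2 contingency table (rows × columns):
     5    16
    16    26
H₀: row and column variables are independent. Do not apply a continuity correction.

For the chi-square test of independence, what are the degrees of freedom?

degrees of freedom = 1

df = (r−1)(c−1) = (2−1)·(2−1) = 1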